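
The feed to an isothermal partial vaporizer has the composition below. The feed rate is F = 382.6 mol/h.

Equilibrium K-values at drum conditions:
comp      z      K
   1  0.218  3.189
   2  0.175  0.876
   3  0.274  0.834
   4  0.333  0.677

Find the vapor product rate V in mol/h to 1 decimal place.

V = 228.0 mol/h

Material balance + equilibrium reduce to Σ zᵢ(Kᵢ−1)/(1+β(Kᵢ−1)) = 0.
g(0) = ΣzᵢKᵢ − 1 = 0.302 and g(1) = 1 − Σzᵢ/Kᵢ = -0.089, so a root lies in (0, 1).
Iterate (Newton) starting at β = 0.5:
  β = 0.500: g = 0.0268, g' = -0.300 → β = 0.590
  β = 0.590: g = 0.0017, g' = -0.265 → β = 0.596
Converged at β = 0.596.
Then V = β·F = 0.5958·382.6 = 228.0 mol/h and L = F − V = 154.6 mol/h.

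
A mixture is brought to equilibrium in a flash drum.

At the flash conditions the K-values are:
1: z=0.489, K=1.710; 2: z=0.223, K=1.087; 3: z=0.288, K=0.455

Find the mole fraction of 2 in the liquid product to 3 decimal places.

Iterate (Newton) starting at V/F = 0.43:
  V/F = 0.430: g = 0.0797, g' = -0.292 → V/F = 0.703
  V/F = 0.703: g = -0.0045, g' = -0.336 → V/F = 0.689
Converged at V/F = 0.689.
Compositions from xᵢ = zᵢ/(1+V/F(Kᵢ−1)), yᵢ = Kᵢxᵢ:
  1: x = 0.328, y = 0.561
  2: x = 0.210, y = 0.229
  3: x = 0.461, y = 0.210

x_2 = 0.210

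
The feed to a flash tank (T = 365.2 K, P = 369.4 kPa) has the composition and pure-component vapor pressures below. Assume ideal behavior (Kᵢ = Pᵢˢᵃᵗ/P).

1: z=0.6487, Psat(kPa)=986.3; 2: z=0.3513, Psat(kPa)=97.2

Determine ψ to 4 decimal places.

ψ = 0.6700

Raoult's law: Kᵢ = Pᵢˢᵃᵗ/P = Pᵢˢᵃᵗ/369.4.
  K_1 = 986.3/369.4 = 2.670005, K_2 = 97.2/369.4 = 0.263129
Let ψ = V/F and solve Σ zᵢ(Kᵢ−1)/(1+ψ(Kᵢ−1)) = 0.
Check two-phase: ΣzᵢKᵢ = 1.8245 > 1 and Σzᵢ/Kᵢ = 1.5780 > 1, so g(0) = 0.8245 > 0 and g(1) = -0.5780 < 0.
Iterate (Newton) starting at ψ = 0.42:
  ψ = 0.4200: g = 0.26185, g' = -1.0250 → ψ = 0.6755
  ψ = 0.6755: g = -0.00629, g' = -1.1556 → ψ = 0.6700
Converged at ψ = 0.6700.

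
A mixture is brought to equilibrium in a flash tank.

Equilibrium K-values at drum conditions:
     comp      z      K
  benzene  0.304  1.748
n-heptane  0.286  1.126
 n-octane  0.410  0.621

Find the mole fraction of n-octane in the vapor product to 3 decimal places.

y_n-octane = 0.320

Newton iteration, V/F⁰ = 0.5:
  V/F = 0.500: g = 0.0077, g' = -0.184 → V/F = 0.542
Converged at V/F = 0.542.
Compositions from xᵢ = zᵢ/(1+V/F(Kᵢ−1)), yᵢ = Kᵢxᵢ:
  benzene: x = 0.216, y = 0.378
  n-heptane: x = 0.268, y = 0.301
  n-octane: x = 0.516, y = 0.320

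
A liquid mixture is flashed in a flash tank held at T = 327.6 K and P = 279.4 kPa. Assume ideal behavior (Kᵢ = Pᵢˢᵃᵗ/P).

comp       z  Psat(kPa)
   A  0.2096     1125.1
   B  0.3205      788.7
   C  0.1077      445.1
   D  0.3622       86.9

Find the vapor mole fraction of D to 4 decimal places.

y_D = 0.2240

Raoult's law: Kᵢ = Pᵢˢᵃᵗ/P = Pᵢˢᵃᵗ/279.4.
  K_A = 1125.1/279.4 = 4.026843, K_B = 788.7/279.4 = 2.822835, K_C = 445.1/279.4 = 1.593057, K_D = 86.9/279.4 = 0.311024
Material balance + equilibrium reduce to Σ zᵢ(Kᵢ−1)/(1+ψ(Kᵢ−1)) = 0.
g(0) = ΣzᵢKᵢ − 1 = 1.0330 and g(1) = 1 − Σzᵢ/Kᵢ = -0.3977, so a root lies in (0, 1).
Newton–Raphson from ψ = 0.6:
  ψ = 0.6000: g = 0.12603, g' = -1.0053 → ψ = 0.7254
  ψ = 0.7254: g = -0.00408, g' = -1.0911 → ψ = 0.7216
Converged at ψ = 0.7216.
Compositions from xᵢ = zᵢ/(1+ψ(Kᵢ−1)), yᵢ = Kᵢxᵢ:
  A: x = 0.0658, y = 0.2651
  B: x = 0.1384, y = 0.3907
  C: x = 0.0754, y = 0.1202
  D: x = 0.7203, y = 0.2240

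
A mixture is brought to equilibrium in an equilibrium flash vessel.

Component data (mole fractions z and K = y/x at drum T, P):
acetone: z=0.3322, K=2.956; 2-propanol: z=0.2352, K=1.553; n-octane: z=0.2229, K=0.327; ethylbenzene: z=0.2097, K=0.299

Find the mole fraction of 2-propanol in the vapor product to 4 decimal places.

y_2-propanol = 0.2894

Material balance + equilibrium reduce to Σ zᵢ(Kᵢ−1)/(1+β(Kᵢ−1)) = 0.
Check two-phase: ΣzᵢKᵢ = 1.4828 > 1 and Σzᵢ/Kᵢ = 1.6468 > 1, so g(0) = 0.4828 > 0 and g(1) = -0.6468 < 0.
Iterate (Newton) starting at β = 0.62:
  β = 0.6200: g = -0.12691, g' = -0.9191 → β = 0.4819
  β = 0.4819: g = -0.00684, g' = -0.8378 → β = 0.4738
Converged at β = 0.4738.
Compositions from xᵢ = zᵢ/(1+β(Kᵢ−1)), yᵢ = Kᵢxᵢ:
  acetone: x = 0.1724, y = 0.5097
  2-propanol: x = 0.1864, y = 0.2894
  n-octane: x = 0.3272, y = 0.1070
  ethylbenzene: x = 0.3140, y = 0.0939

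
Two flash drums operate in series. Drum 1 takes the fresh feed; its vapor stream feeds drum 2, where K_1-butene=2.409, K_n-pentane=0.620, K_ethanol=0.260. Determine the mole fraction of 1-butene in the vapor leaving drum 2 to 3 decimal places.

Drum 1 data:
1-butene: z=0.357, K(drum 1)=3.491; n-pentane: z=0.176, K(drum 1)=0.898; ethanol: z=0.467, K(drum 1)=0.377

Drum 1:
Newton–Raphson from ψ₁ = 0.5:
  ψ₁ = 0.500: g = -0.0455, g' = -0.824 → ψ₁ = 0.445
Converged at ψ₁ = 0.445.
Drum-1 compositions:
  1-butene: x = 0.169, y = 0.591
  n-pentane: x = 0.184, y = 0.166
  ethanol: x = 0.646, y = 0.244
Drum-2 feed = drum-1 vapor: z₂ = (0.5907, 0.1656, 0.2437).
Drum 2:
Material balance + equilibrium reduce to Σ zᵢ(Kᵢ−1)/(1+ψ₂(Kᵢ−1)) = 0.
Check two-phase: ΣzᵢKᵢ = 1.589 > 1 and Σzᵢ/Kᵢ = 1.450 > 1, so g(0) = 0.589 > 0 and g(1) = -0.450 < 0.
Newton iteration, ψ₂⁰ = 0.56:
  ψ₂ = 0.560: g = 0.0774, g' = -0.794 → ψ₂ = 0.657
  ψ₂ = 0.657: g = -0.0030, g' = -0.865 → ψ₂ = 0.654
Converged at ψ₂ = 0.654.
  1-butene: x = 0.307, y = 0.741
  n-pentane: x = 0.220, y = 0.137
  ethanol: x = 0.472, y = 0.123

y_1-butene (drum 2) = 0.741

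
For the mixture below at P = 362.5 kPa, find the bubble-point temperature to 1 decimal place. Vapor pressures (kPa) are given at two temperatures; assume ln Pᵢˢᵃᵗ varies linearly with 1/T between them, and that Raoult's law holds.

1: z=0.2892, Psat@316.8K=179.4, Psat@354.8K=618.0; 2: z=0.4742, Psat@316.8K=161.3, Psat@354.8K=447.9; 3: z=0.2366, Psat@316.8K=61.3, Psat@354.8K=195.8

T = 347.8 K

Bubble-point temperature: ΣzᵢPᵢˢᵃᵗ(T) = P. Interpolate ln Pᵢˢᵃᵗ = aᵢ + bᵢ/T.
  T = 316.8 K: ΣzᵢPᵢˢᵃᵗ = 142.87 kPa
  T = 354.8 K: ΣzᵢPᵢˢᵃᵗ = 437.45 kPa
  T = 335.8 K: ΣzᵢPᵢˢᵃᵗ = 257.71 kPa
  T = 345.3 K: ΣzᵢPᵢˢᵃᵗ = 338.11 kPa
  T = 350.1 K: ΣzᵢPᵢˢᵃᵗ = 385.75 kPa
  T = 347.7 K: ΣzᵢPᵢˢᵃᵗ = 361.31 kPa
Interpolating between 347.7 K and 350.1 K gives T ≈ 347.8 K.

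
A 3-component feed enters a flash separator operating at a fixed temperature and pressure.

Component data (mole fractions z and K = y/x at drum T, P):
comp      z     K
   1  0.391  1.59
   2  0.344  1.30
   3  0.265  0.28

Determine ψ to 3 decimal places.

Rachford–Rice: g(ψ) = Σ zᵢ(Kᵢ−1)/(1+ψ(Kᵢ−1)) = 0.
Check two-phase: ΣzᵢKᵢ = 1.143 > 1 and Σzᵢ/Kᵢ = 1.457 > 1, so g(0) = 0.143 > 0 and g(1) = -0.457 < 0.
Newton–Raphson from ψ = 0.68:
  ψ = 0.680: g = -0.1235, g' = -0.618 → ψ = 0.480
  ψ = 0.480: g = -0.0217, g' = -0.427 → ψ = 0.429
  ψ = 0.429: g = -0.0007, g' = -0.399 → ψ = 0.428
Converged at ψ = 0.428.

ψ = 0.428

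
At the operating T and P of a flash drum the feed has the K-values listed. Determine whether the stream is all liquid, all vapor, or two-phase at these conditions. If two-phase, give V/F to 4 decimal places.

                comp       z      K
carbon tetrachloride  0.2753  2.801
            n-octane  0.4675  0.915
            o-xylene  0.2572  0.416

ΣzᵢKᵢ = 1.3059; Σzᵢ/Kᵢ = 1.2275.
Both exceed 1, so a two-phase solution exists.
Newton–Raphson from ψ = 0.5:
  ψ = 0.5000: g = 0.00723, g' = -0.4259 → ψ = 0.5170
Converged at ψ = 0.5170.

two-phase, V/F = 0.5170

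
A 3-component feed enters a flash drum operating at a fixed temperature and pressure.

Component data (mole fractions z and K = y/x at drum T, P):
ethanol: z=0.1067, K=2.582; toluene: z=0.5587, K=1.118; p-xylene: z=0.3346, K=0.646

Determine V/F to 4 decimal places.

Rachford–Rice: g(V/F) = Σ zᵢ(Kᵢ−1)/(1+V/F(Kᵢ−1)) = 0.
Check two-phase: ΣzᵢKᵢ = 1.1163 > 1 and Σzᵢ/Kᵢ = 1.0590 > 1, so g(0) = 0.1163 > 0 and g(1) = -0.0590 < 0.
Newton iteration, V/F⁰ = 0.5:
  V/F = 0.5000: g = 0.01258, g' = -0.1521 → V/F = 0.5827
  V/F = 0.5827: g = 0.00029, g' = -0.1457 → V/F = 0.5847
Converged at V/F = 0.5847.

V/F = 0.5847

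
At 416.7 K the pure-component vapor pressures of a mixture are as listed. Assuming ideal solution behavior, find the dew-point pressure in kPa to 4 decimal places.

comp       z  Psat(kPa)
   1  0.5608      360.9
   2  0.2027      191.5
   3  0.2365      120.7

At the dew point ψ → 1, so Σzᵢ/Kᵢ = 1 with Kᵢ = Pᵢˢᵃᵗ/P ⇒ 1/P = Σzᵢ/Pᵢˢᵃᵗ.
1/P = 0.5608/360.9 + 0.2027/191.5 + 0.2365/120.7 = 0.0045718 ⇒ P = 218.7331 kPa

Pdew = 218.7331 kPa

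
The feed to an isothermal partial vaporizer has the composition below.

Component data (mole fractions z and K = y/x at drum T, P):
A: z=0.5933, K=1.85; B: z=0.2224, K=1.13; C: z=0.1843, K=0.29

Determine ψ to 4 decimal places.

ψ = 0.8345

Rachford–Rice: g(ψ) = Σ zᵢ(Kᵢ−1)/(1+ψ(Kᵢ−1)) = 0.
Check two-phase: ΣzᵢKᵢ = 1.4024 > 1 and Σzᵢ/Kᵢ = 1.1530 > 1, so g(0) = 0.4024 > 0 and g(1) = -0.1530 < 0.
Newton iteration, ψ⁰ = 0.5:
  ψ = 0.5000: g = 0.17817, g' = -0.4377 → ψ = 0.9070
  ψ = 0.9070: g = -0.05694, g' = -0.8727 → ψ = 0.8418
  ψ = 0.8418: g = -0.00522, g' = -0.7227 → ψ = 0.8346
  ψ = 0.8346: g = -0.00005, g' = -0.7094 → ψ = 0.8345
Converged at ψ = 0.8345.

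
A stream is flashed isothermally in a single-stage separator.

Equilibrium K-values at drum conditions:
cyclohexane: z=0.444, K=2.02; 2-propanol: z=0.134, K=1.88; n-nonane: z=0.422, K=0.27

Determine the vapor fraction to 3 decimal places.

Iterate (Newton) starting at ψ = 0.57:
  ψ = 0.570: g = -0.1627, g' = -0.890 → ψ = 0.387
  ψ = 0.387: g = -0.0169, g' = -0.732 → ψ = 0.364
Converged at ψ = 0.364.

ψ = 0.364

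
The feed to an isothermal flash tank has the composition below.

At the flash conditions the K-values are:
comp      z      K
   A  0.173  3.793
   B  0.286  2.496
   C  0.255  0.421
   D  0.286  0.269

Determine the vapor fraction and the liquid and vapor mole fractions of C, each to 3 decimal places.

Material balance + equilibrium reduce to Σ zᵢ(Kᵢ−1)/(1+ψ(Kᵢ−1)) = 0.
Check two-phase: ΣzᵢKᵢ = 1.554 > 1 and Σzᵢ/Kᵢ = 1.829 > 1, so g(0) = 0.554 > 0 and g(1) = -0.829 < 0.
Newton–Raphson from ψ = 0.5:
  ψ = 0.500: g = -0.0909, g' = -0.993 → ψ = 0.408
Converged at ψ = 0.408.
Compositions from xᵢ = zᵢ/(1+ψ(Kᵢ−1)), yᵢ = Kᵢxᵢ:
  A: x = 0.081, y = 0.307
  B: x = 0.178, y = 0.443
  C: x = 0.334, y = 0.141
  D: x = 0.408, y = 0.110

ψ = 0.408, x_C = 0.334, y_C = 0.141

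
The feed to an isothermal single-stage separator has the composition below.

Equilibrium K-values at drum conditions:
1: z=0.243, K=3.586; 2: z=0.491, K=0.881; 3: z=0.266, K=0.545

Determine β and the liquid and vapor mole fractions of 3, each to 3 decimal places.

Material balance + equilibrium reduce to Σ zᵢ(Kᵢ−1)/(1+β(Kᵢ−1)) = 0.
Feasibility: ΣzᵢKᵢ = 1.449, Σzᵢ/Kᵢ = 1.113 — both > 1, two phases present.
Newton iteration, β⁰ = 0.39:
  β = 0.390: g = 0.1045, g' = -0.492 → β = 0.602
  β = 0.602: g = 0.0160, g' = -0.361 → β = 0.647
  β = 0.647: g = 0.0003, g' = -0.346 → β = 0.648
Converged at β = 0.648.
Compositions from xᵢ = zᵢ/(1+β(Kᵢ−1)), yᵢ = Kᵢxᵢ:
  1: x = 0.091, y = 0.326
  2: x = 0.532, y = 0.469
  3: x = 0.377, y = 0.206

β = 0.648, x_3 = 0.377, y_3 = 0.206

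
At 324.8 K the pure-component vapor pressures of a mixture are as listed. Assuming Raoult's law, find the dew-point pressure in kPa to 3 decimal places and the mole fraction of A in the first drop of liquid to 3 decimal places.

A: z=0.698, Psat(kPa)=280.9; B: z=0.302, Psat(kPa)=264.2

At the dew point ψ → 1, so Σzᵢ/Kᵢ = 1 with Kᵢ = Pᵢˢᵃᵗ/P ⇒ 1/P = Σzᵢ/Pᵢˢᵃᵗ.
1/P = 0.698/280.9 + 0.302/264.2 = 0.003628 ⇒ P = 275.638 kPa
xᵢ = zᵢP/Pᵢˢᵃᵗ ⇒ x_A = 0.698·275.638/280.9 = 0.685

Pdew = 275.638 kPa, x_A = 0.685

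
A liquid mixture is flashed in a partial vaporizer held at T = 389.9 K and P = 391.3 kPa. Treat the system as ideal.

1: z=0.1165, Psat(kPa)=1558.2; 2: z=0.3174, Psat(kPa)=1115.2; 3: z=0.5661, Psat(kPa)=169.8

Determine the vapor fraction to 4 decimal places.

Raoult's law: Kᵢ = Pᵢˢᵃᵗ/P = Pᵢˢᵃᵗ/391.3.
  K_1 = 1558.2/391.3 = 3.982111, K_2 = 1115.2/391.3 = 2.849987, K_3 = 169.8/391.3 = 0.433938
Newton iteration, ψ⁰ = 0.5:
  ψ = 0.5000: g = -0.00245, g' = -0.8130 → ψ = 0.4970
Converged at ψ = 0.4970.

ψ = 0.4970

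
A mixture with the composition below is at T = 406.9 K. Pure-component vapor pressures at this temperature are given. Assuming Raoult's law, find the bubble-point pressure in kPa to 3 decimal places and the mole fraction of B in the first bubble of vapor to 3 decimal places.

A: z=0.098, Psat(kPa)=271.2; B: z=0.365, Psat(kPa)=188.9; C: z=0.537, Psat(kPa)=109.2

At the bubble point ψ → 0, so ΣzᵢKᵢ = 1 with Kᵢ = Pᵢˢᵃᵗ/P ⇒ P = ΣzᵢPᵢˢᵃᵗ.
P = 0.098·271.2 + 0.365·188.9 + 0.537·109.2 = 154.167 kPa
yᵢ = zᵢPᵢˢᵃᵗ/P ⇒ y_B = 0.365·188.9/154.167 = 0.447

Pbub = 154.167 kPa, y_B = 0.447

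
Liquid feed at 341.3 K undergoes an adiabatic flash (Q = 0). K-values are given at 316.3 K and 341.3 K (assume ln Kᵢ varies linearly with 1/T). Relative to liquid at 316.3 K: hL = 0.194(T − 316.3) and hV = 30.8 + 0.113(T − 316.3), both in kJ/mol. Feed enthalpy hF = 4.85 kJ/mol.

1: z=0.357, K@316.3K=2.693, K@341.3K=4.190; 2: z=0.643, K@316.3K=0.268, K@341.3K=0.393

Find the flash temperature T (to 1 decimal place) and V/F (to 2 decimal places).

Adiabatic flash: solve Rachford–Rice at each trial T, then check hF = ψ·hV(T) + (1−ψ)·hL(T).
  T = 316.3 K: K = (2.693, 0.268), RR gives ψ = 0.108, H_out = 3.323 kJ/mol
  T = 341.3 K: K = (4.190, 0.393), RR gives ψ = 0.387, H_out = 15.974 kJ/mol
  T = 328.8 K: K = (3.387, 0.327), RR gives ψ = 0.261, H_out = 10.201 kJ/mol
  T = 322.6 K: K = (3.030, 0.297), RR gives ψ = 0.191, H_out = 7.005 kJ/mol
  T = 319.5 K: K = (2.861, 0.282), RR gives ψ = 0.152, H_out = 5.261 kJ/mol
  T = 317.9 K: K = (2.776, 0.275), RR gives ψ = 0.130, H_out = 4.312 kJ/mol
Linear interpolation between T = 317.9 (H_out = 4.312) and T = 319.5 (H_out = 5.261) on hF = 4.85 gives T ≈ 318.8 K, at which ψ = 0.14.

T = 318.8 K, V/F = 0.14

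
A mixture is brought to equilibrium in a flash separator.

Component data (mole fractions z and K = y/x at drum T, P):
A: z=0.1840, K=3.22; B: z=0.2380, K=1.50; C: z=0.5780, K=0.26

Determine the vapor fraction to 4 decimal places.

Material balance + equilibrium reduce to Σ zᵢ(Kᵢ−1)/(1+ψ(Kᵢ−1)) = 0.
g(0) = ΣzᵢKᵢ − 1 = 0.0998 and g(1) = 1 − Σzᵢ/Kᵢ = -1.4389, so a root lies in (0, 1).
Newton–Raphson from ψ = 0.67:
  ψ = 0.6700: g = -0.59496, g' = -1.4250 → ψ = 0.2525
  ψ = 0.2525: g = -0.15858, g' = -0.8980 → ψ = 0.0759
  ψ = 0.0759: g = 0.01106, g' = -1.0747 → ψ = 0.0862
  ψ = 0.0862: g = 0.00010, g' = -1.0547 → ψ = 0.0863
Converged at ψ = 0.0863.

ψ = 0.0863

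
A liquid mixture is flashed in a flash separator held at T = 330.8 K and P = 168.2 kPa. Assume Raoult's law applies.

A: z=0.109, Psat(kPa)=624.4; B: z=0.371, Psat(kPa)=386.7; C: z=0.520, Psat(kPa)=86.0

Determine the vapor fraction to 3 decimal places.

Raoult's law: Kᵢ = Pᵢˢᵃᵗ/P = Pᵢˢᵃᵗ/168.2.
  K_A = 624.4/168.2 = 3.71225, K_B = 386.7/168.2 = 2.29905, K_C = 86.0/168.2 = 0.51130
Let ψ = V/F and solve Σ zᵢ(Kᵢ−1)/(1+ψ(Kᵢ−1)) = 0.
Feasibility: ΣzᵢKᵢ = 1.523, Σzᵢ/Kᵢ = 1.208 — both > 1, two phases present.
Newton–Raphson from ψ = 0.42:
  ψ = 0.420: g = 0.1303, g' = -0.634 → ψ = 0.625
  ψ = 0.625: g = 0.0095, g' = -0.558 → ψ = 0.643
Converged at ψ = 0.643.

ψ = 0.643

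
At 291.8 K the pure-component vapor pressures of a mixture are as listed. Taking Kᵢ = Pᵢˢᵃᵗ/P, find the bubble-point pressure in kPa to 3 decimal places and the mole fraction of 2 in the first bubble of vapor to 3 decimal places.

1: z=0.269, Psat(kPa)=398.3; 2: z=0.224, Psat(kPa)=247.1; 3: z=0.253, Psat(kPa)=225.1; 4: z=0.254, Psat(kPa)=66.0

Pbub = 236.207 kPa, y_2 = 0.234

At the bubble point ψ → 0, so ΣzᵢKᵢ = 1 with Kᵢ = Pᵢˢᵃᵗ/P ⇒ P = ΣzᵢPᵢˢᵃᵗ.
P = 0.269·398.3 + 0.224·247.1 + 0.253·225.1 + 0.254·66.0 = 236.207 kPa
yᵢ = zᵢPᵢˢᵃᵗ/P ⇒ y_2 = 0.224·247.1/236.207 = 0.234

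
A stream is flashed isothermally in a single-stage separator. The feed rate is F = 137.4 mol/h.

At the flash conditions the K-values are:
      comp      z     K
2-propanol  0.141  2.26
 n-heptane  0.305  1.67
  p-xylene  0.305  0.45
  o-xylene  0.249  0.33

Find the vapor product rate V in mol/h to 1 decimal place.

Newton iteration, ψ⁰ = 0.5:
  ψ = 0.500: g = -0.2202, g' = -0.589 → ψ = 0.126
  ψ = 0.126: g = -0.0209, g' = -0.523 → ψ = 0.086
  ψ = 0.086: g = 0.0002, g' = -0.532 → ψ = 0.087
Converged at ψ = 0.087.
Then V = ψ·F = 0.0867·137.4 = 11.9 mol/h and L = F − V = 125.5 mol/h.

V = 11.9 mol/h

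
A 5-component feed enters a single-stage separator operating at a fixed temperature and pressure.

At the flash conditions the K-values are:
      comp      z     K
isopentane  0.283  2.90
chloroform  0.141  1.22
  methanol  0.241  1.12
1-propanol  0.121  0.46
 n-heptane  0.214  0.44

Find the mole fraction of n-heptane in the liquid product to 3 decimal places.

x_n-heptane = 0.340

Rachford–Rice: g(β) = Σ zᵢ(Kᵢ−1)/(1+β(Kᵢ−1)) = 0.
Check two-phase: ΣzᵢKᵢ = 1.412 > 1 and Σzᵢ/Kᵢ = 1.178 > 1, so g(0) = 0.412 > 0 and g(1) = -0.178 < 0.
Newton iteration, β⁰ = 0.5:
  β = 0.500: g = 0.0750, g' = -0.473 → β = 0.659
  β = 0.659: g = 0.0015, g' = -0.463 → β = 0.662
Converged at β = 0.662.
Compositions from xᵢ = zᵢ/(1+β(Kᵢ−1)), yᵢ = Kᵢxᵢ:
  isopentane: x = 0.125, y = 0.364
  chloroform: x = 0.123, y = 0.150
  methanol: x = 0.223, y = 0.250
  1-propanol: x = 0.188, y = 0.087
  n-heptane: x = 0.340, y = 0.150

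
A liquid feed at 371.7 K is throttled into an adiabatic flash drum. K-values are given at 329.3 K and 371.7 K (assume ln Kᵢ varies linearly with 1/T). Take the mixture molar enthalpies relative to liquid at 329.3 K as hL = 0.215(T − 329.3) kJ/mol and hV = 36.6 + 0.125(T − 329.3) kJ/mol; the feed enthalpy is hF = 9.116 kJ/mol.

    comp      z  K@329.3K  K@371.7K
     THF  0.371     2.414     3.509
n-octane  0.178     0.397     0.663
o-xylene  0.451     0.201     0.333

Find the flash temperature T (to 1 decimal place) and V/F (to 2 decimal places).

T = 343.0 K, V/F = 0.17

Adiabatic flash: solve Rachford–Rice at each trial T, then check hF = ψ·hV(T) + (1−ψ)·hL(T).
  T = 329.3 K: K = (2.414, 0.397, 0.201), RR gives ψ = 0.054, H_out = 1.971 kJ/mol
  T = 371.7 K: K = (3.509, 0.663, 0.333), RR gives ψ = 0.385, H_out = 21.731 kJ/mol
  T = 350.5 K: K = (2.944, 0.521, 0.263), RR gives ψ = 0.232, H_out = 12.604 kJ/mol
  T = 339.9 K: K = (2.674, 0.457, 0.231), RR gives ψ = 0.149, H_out = 7.590 kJ/mol
  T = 345.2 K: K = (2.808, 0.488, 0.246), RR gives ψ = 0.192, H_out = 10.155 kJ/mol
  T = 342.5 K: K = (2.739, 0.472, 0.238), RR gives ψ = 0.170, H_out = 8.864 kJ/mol
  T = 343.9 K: K = (2.775, 0.480, 0.243), RR gives ψ = 0.181, H_out = 9.537 kJ/mol
Linear interpolation between T = 342.5 (H_out = 8.864) and T = 343.9 (H_out = 9.537) on hF = 9.116 gives T ≈ 343.0 K, at which ψ = 0.17.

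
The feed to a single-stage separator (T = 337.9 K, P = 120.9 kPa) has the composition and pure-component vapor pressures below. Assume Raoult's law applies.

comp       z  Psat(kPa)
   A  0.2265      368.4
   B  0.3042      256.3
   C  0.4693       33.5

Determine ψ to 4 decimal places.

Raoult's law: Kᵢ = Pᵢˢᵃᵗ/P = Pᵢˢᵃᵗ/120.9.
  K_A = 368.4/120.9 = 3.047146, K_B = 256.3/120.9 = 2.119934, K_C = 33.5/120.9 = 0.277089
Let ψ = V/F and solve Σ zᵢ(Kᵢ−1)/(1+ψ(Kᵢ−1)) = 0.
Check two-phase: ΣzᵢKᵢ = 1.4651 > 1 and Σzᵢ/Kᵢ = 1.9115 > 1, so g(0) = 0.4651 > 0 and g(1) = -0.9115 < 0.
Newton–Raphson from ψ = 0.62:
  ψ = 0.6200: g = -0.20943, g' = -1.1227 → ψ = 0.4335
  ψ = 0.4335: g = -0.01906, g' = -0.9596 → ψ = 0.4136
Converged at ψ = 0.4136.

ψ = 0.4136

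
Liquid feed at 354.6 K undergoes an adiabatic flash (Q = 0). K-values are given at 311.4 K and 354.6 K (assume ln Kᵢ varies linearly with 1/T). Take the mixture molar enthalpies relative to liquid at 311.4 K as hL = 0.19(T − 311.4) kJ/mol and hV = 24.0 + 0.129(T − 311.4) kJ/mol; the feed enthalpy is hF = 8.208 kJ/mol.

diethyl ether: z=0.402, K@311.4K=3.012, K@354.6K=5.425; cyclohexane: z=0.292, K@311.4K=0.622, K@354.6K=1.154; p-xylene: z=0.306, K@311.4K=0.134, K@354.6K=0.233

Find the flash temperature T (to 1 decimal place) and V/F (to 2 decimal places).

Adiabatic flash: solve Rachford–Rice at each trial T, then check hF = ψ·hV(T) + (1−ψ)·hL(T).
  T = 311.4 K: K = (3.012, 0.622, 0.134), RR gives ψ = 0.320, H_out = 7.677 kJ/mol
  T = 354.6 K: K = (5.425, 1.154, 0.233), RR gives ψ = 0.675, H_out = 22.634 kJ/mol
  T = 333.0 K: K = (4.120, 0.864, 0.180), RR gives ψ = 0.518, H_out = 15.864 kJ/mol
  T = 322.2 K: K = (3.541, 0.737, 0.156), RR gives ψ = 0.427, H_out = 12.014 kJ/mol
  T = 316.8 K: K = (3.270, 0.678, 0.145), RR gives ψ = 0.376, H_out = 9.921 kJ/mol
  T = 314.1 K: K = (3.140, 0.650, 0.139), RR gives ψ = 0.349, H_out = 8.820 kJ/mol
  T = 312.8 K: K = (3.078, 0.636, 0.137), RR gives ψ = 0.335, H_out = 8.276 kJ/mol
Linear interpolation between T = 311.4 (H_out = 7.677) and T = 312.8 (H_out = 8.276) on hF = 8.208 gives T ≈ 312.6 K, at which ψ = 0.33.

T = 312.6 K, V/F = 0.33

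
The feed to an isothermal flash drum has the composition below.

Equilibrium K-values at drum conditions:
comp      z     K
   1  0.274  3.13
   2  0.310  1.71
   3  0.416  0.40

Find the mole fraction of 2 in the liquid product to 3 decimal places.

x_2 = 0.214

Material balance + equilibrium reduce to Σ zᵢ(Kᵢ−1)/(1+ψ(Kᵢ−1)) = 0.
Check two-phase: ΣzᵢKᵢ = 1.554 > 1 and Σzᵢ/Kᵢ = 1.309 > 1, so g(0) = 0.554 > 0 and g(1) = -0.309 < 0.
Newton–Raphson from ψ = 0.7:
  ψ = 0.700: g = -0.0490, g' = -0.715 → ψ = 0.631
  ψ = 0.631: g = -0.0010, g' = -0.689 → ψ = 0.630
Converged at ψ = 0.630.
Compositions from xᵢ = zᵢ/(1+ψ(Kᵢ−1)), yᵢ = Kᵢxᵢ:
  1: x = 0.117, y = 0.366
  2: x = 0.214, y = 0.366
  3: x = 0.669, y = 0.268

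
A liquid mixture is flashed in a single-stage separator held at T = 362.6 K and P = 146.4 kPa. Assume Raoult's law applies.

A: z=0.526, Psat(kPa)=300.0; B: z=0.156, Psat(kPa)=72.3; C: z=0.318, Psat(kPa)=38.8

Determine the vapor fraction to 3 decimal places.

ψ = 0.340

Raoult's law: Kᵢ = Pᵢˢᵃᵗ/P = Pᵢˢᵃᵗ/146.4.
  K_A = 300.0/146.4 = 2.04918, K_B = 72.3/146.4 = 0.49385, K_C = 38.8/146.4 = 0.26503
Let ψ = V/F and solve Σ zᵢ(Kᵢ−1)/(1+ψ(Kᵢ−1)) = 0.
g(0) = ΣzᵢKᵢ − 1 = 0.239 and g(1) = 1 − Σzᵢ/Kᵢ = -0.772, so a root lies in (0, 1).
Newton–Raphson from ψ = 0.5:
  ψ = 0.500: g = -0.1132, g' = -0.750 → ψ = 0.349
  ψ = 0.349: g = -0.0063, g' = -0.680 → ψ = 0.340
Converged at ψ = 0.340.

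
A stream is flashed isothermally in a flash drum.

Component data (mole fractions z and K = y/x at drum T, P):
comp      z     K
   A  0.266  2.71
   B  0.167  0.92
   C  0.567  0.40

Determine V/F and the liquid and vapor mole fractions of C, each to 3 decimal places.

V/F = 0.117, x_C = 0.610, y_C = 0.244

Rachford–Rice: g(V/F) = Σ zᵢ(Kᵢ−1)/(1+V/F(Kᵢ−1)) = 0.
Check two-phase: ΣzᵢKᵢ = 1.101 > 1 and Σzᵢ/Kᵢ = 1.697 > 1, so g(0) = 0.101 > 0 and g(1) = -0.697 < 0.
Iterate (Newton) starting at V/F = 0.5:
  V/F = 0.500: g = -0.2547, g' = -0.644 → V/F = 0.104
  V/F = 0.104: g = 0.0096, g' = -0.793 → V/F = 0.116
  V/F = 0.116: g = 0.0001, g' = -0.778 → V/F = 0.117
Converged at V/F = 0.117.
Compositions from xᵢ = zᵢ/(1+V/F(Kᵢ−1)), yᵢ = Kᵢxᵢ:
  A: x = 0.222, y = 0.601
  B: x = 0.169, y = 0.155
  C: x = 0.610, y = 0.244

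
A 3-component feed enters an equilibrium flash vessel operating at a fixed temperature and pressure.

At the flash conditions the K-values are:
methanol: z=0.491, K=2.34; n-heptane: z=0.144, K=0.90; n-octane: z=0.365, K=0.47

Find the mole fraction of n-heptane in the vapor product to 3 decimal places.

Newton iteration, β⁰ = 0.5:
  β = 0.500: g = 0.1156, g' = -0.508 → β = 0.728
  β = 0.728: g = 0.0026, g' = -0.499 → β = 0.733
Converged at β = 0.733.
Compositions from xᵢ = zᵢ/(1+β(Kᵢ−1)), yᵢ = Kᵢxᵢ:
  methanol: x = 0.248, y = 0.580
  n-heptane: x = 0.155, y = 0.140
  n-octane: x = 0.597, y = 0.281

y_n-heptane = 0.140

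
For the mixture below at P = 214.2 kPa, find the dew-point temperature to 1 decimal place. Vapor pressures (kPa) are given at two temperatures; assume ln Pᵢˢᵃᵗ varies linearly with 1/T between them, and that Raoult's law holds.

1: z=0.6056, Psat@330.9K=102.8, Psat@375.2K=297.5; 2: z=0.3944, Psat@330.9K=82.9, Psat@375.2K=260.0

T = 363.1 K

Dew-point temperature: Σzᵢ·P/Pᵢˢᵃᵗ(T) = 1. Interpolate ln Pᵢˢᵃᵗ = aᵢ + bᵢ/T.
  T = 330.9 K: ΣzᵢP/Pᵢˢᵃᵗ = 2.2809
  T = 375.2 K: ΣzᵢP/Pᵢˢᵃᵗ = 0.7610
  T = 353.0 K: ΣzᵢP/Pᵢˢᵃᵗ = 1.2742
  T = 364.1 K: ΣzᵢP/Pᵢˢᵃᵗ = 0.9769
  T = 358.6 K: ΣzᵢP/Pᵢˢᵃᵗ = 1.1121
  T = 361.4 K: ΣzᵢP/Pᵢˢᵃᵗ = 1.0406
Interpolating between 361.4 K and 364.1 K gives T ≈ 363.1 K.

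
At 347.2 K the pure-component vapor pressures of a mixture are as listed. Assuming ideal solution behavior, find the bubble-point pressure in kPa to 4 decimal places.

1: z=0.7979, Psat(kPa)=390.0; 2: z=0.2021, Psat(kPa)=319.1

At the bubble point ψ → 0, so ΣzᵢKᵢ = 1 with Kᵢ = Pᵢˢᵃᵗ/P ⇒ P = ΣzᵢPᵢˢᵃᵗ.
P = 0.7979·390.0 + 0.2021·319.1 = 375.6711 kPa

Pbub = 375.6711 kPa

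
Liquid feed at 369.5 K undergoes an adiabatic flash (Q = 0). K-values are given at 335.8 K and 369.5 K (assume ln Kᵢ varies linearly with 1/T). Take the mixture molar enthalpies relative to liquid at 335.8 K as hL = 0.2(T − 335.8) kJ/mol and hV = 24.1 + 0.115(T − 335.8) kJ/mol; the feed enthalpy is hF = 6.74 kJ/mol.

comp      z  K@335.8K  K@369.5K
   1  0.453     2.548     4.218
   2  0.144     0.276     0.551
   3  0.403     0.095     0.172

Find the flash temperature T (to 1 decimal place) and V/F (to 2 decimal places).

T = 341.7 K, V/F = 0.24

Adiabatic flash: solve Rachford–Rice at each trial T, then check hF = ψ·hV(T) + (1−ψ)·hL(T).
  T = 335.8 K: K = (2.548, 0.276, 0.095), RR gives ψ = 0.174, H_out = 4.199 kJ/mol
  T = 369.5 K: K = (4.218, 0.551, 0.172), RR gives ψ = 0.439, H_out = 16.054 kJ/mol
  T = 352.6 K: K = (3.316, 0.396, 0.130), RR gives ψ = 0.326, H_out = 10.746 kJ/mol
  T = 344.2 K: K = (2.916, 0.332, 0.111), RR gives ψ = 0.258, H_out = 7.713 kJ/mol
  T = 340.0 K: K = (2.728, 0.303, 0.103), RR gives ψ = 0.219, H_out = 6.032 kJ/mol
  T = 342.1 K: K = (2.821, 0.317, 0.107), RR gives ψ = 0.239, H_out = 6.889 kJ/mol
Linear interpolation between T = 340.0 (H_out = 6.032) and T = 342.1 (H_out = 6.889) on hF = 6.74 gives T ≈ 341.7 K, at which ψ = 0.24.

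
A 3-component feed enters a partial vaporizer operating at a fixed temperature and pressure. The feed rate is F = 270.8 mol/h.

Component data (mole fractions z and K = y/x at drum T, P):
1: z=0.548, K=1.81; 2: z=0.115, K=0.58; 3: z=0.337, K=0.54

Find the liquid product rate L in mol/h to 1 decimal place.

Rachford–Rice: g(ψ) = Σ zᵢ(Kᵢ−1)/(1+ψ(Kᵢ−1)) = 0.
Check two-phase: ΣzᵢKᵢ = 1.241 > 1 and Σzᵢ/Kᵢ = 1.125 > 1, so g(0) = 0.241 > 0 and g(1) = -0.125 < 0.
Iterate (Newton) starting at ψ = 0.61:
  ψ = 0.610: g = 0.0167, g' = -0.336 → ψ = 0.660
  ψ = 0.660: g = -0.0001, g' = -0.339 → ψ = 0.659
Converged at ψ = 0.659.
Then V = ψ·F = 0.6595·270.8 = 178.6 mol/h and L = F − V = 92.2 mol/h.

L = 92.2 mol/h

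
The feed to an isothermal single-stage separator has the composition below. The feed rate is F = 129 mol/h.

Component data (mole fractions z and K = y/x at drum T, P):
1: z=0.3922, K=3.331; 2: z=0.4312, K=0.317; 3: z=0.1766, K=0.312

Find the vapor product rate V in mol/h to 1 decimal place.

V = 40.3 mol/h

Let β = V/F and solve Σ zᵢ(Kᵢ−1)/(1+β(Kᵢ−1)) = 0.
Feasibility: ΣzᵢKᵢ = 1.4982, Σzᵢ/Kᵢ = 2.0440 — both > 1, two phases present.
Newton–Raphson from β = 0.44:
  β = 0.4400: g = -0.14397, g' = -1.1024 → β = 0.3094
  β = 0.3094: g = 0.00336, g' = -1.1776 → β = 0.3123
Converged at β = 0.3123.
Then V = β·F = 0.3123·129 = 40.3 mol/h and L = F − V = 88.7 mol/h.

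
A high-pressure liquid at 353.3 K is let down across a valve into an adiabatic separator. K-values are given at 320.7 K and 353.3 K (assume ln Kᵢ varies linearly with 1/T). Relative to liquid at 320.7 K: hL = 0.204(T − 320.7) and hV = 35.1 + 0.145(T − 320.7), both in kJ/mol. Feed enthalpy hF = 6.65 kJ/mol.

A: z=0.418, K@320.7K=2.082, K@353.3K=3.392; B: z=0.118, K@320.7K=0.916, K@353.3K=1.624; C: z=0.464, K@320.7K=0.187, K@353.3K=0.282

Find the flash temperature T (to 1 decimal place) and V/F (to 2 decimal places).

Adiabatic flash: solve Rachford–Rice at each trial T, then check hF = ψ·hV(T) + (1−ψ)·hL(T).
  T = 320.7 K: K = (2.082, 0.916, 0.187), RR gives ψ = 0.084, H_out = 2.936 kJ/mol
  T = 353.3 K: K = (3.392, 1.624, 0.282), RR gives ψ = 0.492, H_out = 22.989 kJ/mol
  T = 337.0 K: K = (2.689, 1.237, 0.232), RR gives ψ = 0.332, H_out = 14.655 kJ/mol
  T = 328.9 K: K = (2.376, 1.069, 0.209), RR gives ψ = 0.226, H_out = 9.485 kJ/mol
  T = 324.8 K: K = (2.226, 0.991, 0.198), RR gives ψ = 0.160, H_out = 6.423 kJ/mol
  T = 326.9 K: K = (2.302, 1.030, 0.203), RR gives ψ = 0.195, H_out = 8.037 kJ/mol
Linear interpolation between T = 324.8 (H_out = 6.423) and T = 326.9 (H_out = 8.037) on hF = 6.65 gives T ≈ 325.1 K, at which ψ = 0.17.

T = 325.1 K, V/F = 0.17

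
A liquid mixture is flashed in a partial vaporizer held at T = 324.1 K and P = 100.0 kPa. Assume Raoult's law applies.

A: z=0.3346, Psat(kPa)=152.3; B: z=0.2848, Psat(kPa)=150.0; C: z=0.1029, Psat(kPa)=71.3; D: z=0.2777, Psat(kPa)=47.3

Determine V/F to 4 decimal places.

V/F = 0.5742

Raoult's law: Kᵢ = Pᵢˢᵃᵗ/P = Pᵢˢᵃᵗ/100.0.
  K_A = 152.3/100.0 = 1.523000, K_B = 150.0/100.0 = 1.500000, K_C = 71.3/100.0 = 0.713000, K_D = 47.3/100.0 = 0.473000
Material balance + equilibrium reduce to Σ zᵢ(Kᵢ−1)/(1+V/F(Kᵢ−1)) = 0.
Feasibility: ΣzᵢKᵢ = 1.1415, Σzᵢ/Kᵢ = 1.1410 — both > 1, two phases present.
Newton iteration, V/F⁰ = 0.5:
  V/F = 0.5000: g = 0.01945, g' = -0.2568 → V/F = 0.5757
  V/F = 0.5757: g = -0.00041, g' = -0.2681 → V/F = 0.5742
Converged at V/F = 0.5742.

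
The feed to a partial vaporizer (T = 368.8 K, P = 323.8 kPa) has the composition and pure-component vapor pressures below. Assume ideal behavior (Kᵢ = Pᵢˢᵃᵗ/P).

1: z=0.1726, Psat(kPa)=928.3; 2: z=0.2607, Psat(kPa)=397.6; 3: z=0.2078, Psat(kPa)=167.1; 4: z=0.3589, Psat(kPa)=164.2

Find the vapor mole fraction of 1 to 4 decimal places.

Raoult's law: Kᵢ = Pᵢˢᵃᵗ/P = Pᵢˢᵃᵗ/323.8.
  K_1 = 928.3/323.8 = 2.866893, K_2 = 397.6/323.8 = 1.227918, K_3 = 167.1/323.8 = 0.516059, K_4 = 164.2/323.8 = 0.507103
Let β = V/F and solve Σ zᵢ(Kᵢ−1)/(1+β(Kᵢ−1)) = 0.
Check two-phase: ΣzᵢKᵢ = 1.1042 > 1 and Σzᵢ/Kᵢ = 1.3829 > 1, so g(0) = 0.1042 > 0 and g(1) = -0.3829 < 0.
Newton iteration, β⁰ = 0.62:
  β = 0.6200: g = -0.19701, g' = -0.4198 → β = 0.1507
  β = 0.1507: g = 0.00935, g' = -0.5374 → β = 0.1681
  β = 0.1681: g = 0.00013, g' = -0.5224 → β = 0.1684
Converged at β = 0.1684.
Compositions from xᵢ = zᵢ/(1+β(Kᵢ−1)), yᵢ = Kᵢxᵢ:
  1: x = 0.1313, y = 0.3765
  2: x = 0.2511, y = 0.3083
  3: x = 0.2262, y = 0.1167
  4: x = 0.3914, y = 0.1985

y_1 = 0.3765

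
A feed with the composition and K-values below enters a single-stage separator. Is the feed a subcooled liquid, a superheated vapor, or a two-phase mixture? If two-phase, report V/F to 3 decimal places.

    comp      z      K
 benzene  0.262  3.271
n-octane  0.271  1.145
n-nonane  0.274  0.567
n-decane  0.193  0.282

two-phase, V/F = 0.417

ΣzᵢKᵢ = 1.377; Σzᵢ/Kᵢ = 1.484.
Both exceed 1, so a two-phase solution exists.
Let ψ = V/F and solve Σ zᵢ(Kᵢ−1)/(1+ψ(Kᵢ−1)) = 0.
Newton–Raphson from ψ = 0.5:
  ψ = 0.500: g = -0.0523, g' = -0.627 → ψ = 0.417
Converged at ψ = 0.417.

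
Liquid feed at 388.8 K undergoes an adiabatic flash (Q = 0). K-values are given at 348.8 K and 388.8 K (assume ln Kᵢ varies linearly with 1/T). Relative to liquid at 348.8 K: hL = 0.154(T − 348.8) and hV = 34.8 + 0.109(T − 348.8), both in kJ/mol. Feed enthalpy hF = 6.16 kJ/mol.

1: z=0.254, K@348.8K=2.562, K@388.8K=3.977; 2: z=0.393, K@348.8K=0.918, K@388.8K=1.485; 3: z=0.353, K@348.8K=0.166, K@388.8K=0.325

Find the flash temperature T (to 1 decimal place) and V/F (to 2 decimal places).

Adiabatic flash: solve Rachford–Rice at each trial T, then check hF = ψ·hV(T) + (1−ψ)·hL(T).
  T = 348.8 K: K = (2.562, 0.918, 0.166), RR gives ψ = 0.086, H_out = 3.000 kJ/mol
  T = 388.8 K: K = (3.977, 1.485, 0.325), RR gives ψ = 0.623, H_out = 26.722 kJ/mol
  T = 368.8 K: K = (3.230, 1.183, 0.237), RR gives ψ = 0.373, H_out = 15.713 kJ/mol
  T = 358.8 K: K = (2.886, 1.046, 0.199), RR gives ψ = 0.237, H_out = 9.678 kJ/mol
  T = 353.8 K: K = (2.722, 0.981, 0.182), RR gives ψ = 0.164, H_out = 6.437 kJ/mol
  T = 351.3 K: K = (2.641, 0.949, 0.174), RR gives ψ = 0.126, H_out = 4.745 kJ/mol
  T = 352.6 K: K = (2.683, 0.965, 0.178), RR gives ψ = 0.146, H_out = 5.631 kJ/mol
Linear interpolation between T = 352.6 (H_out = 5.631) and T = 353.8 (H_out = 6.437) on hF = 6.16 gives T ≈ 353.4 K, at which ψ = 0.16.

T = 353.4 K, V/F = 0.16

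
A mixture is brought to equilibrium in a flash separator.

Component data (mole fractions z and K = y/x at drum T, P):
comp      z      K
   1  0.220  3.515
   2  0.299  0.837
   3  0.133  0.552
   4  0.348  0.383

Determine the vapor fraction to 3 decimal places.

ψ = 0.209

Material balance + equilibrium reduce to Σ zᵢ(Kᵢ−1)/(1+ψ(Kᵢ−1)) = 0.
g(0) = ΣzᵢKᵢ − 1 = 0.230 and g(1) = 1 − Σzᵢ/Kᵢ = -0.569, so a root lies in (0, 1).
Iterate (Newton) starting at ψ = 0.5:
  ψ = 0.500: g = -0.1953, g' = -0.604 → ψ = 0.177
  ψ = 0.177: g = 0.0272, g' = -0.874 → ψ = 0.208
  ψ = 0.208: g = 0.0009, g' = -0.815 → ψ = 0.209
Converged at ψ = 0.209.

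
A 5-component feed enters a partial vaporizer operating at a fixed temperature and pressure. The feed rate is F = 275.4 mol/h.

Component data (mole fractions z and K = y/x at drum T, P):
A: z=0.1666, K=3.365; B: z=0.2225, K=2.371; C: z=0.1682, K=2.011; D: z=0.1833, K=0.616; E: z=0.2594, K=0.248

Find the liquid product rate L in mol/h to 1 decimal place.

Newton–Raphson from V/F = 0.5:
  V/F = 0.5000: g = 0.07474, g' = -0.8368 → V/F = 0.5893
  V/F = 0.5893: g = -0.00141, g' = -0.8763 → V/F = 0.5877
Converged at V/F = 0.5877.
Then V = V/F·F = 0.5877·275.4 = 161.9 mol/h and L = F − V = 113.5 mol/h.

L = 113.5 mol/h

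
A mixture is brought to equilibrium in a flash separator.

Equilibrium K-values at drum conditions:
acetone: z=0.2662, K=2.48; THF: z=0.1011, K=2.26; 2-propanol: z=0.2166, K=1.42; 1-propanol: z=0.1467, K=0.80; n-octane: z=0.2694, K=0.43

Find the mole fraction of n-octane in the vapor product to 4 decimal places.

y_n-octane = 0.2105

Let β = V/F and solve Σ zᵢ(Kᵢ−1)/(1+β(Kᵢ−1)) = 0.
Feasibility: ΣzᵢKᵢ = 1.4294, Σzᵢ/Kᵢ = 1.1145 — both > 1, two phases present.
Newton–Raphson from β = 0.5:
  β = 0.5000: g = 0.13239, g' = -0.4576 → β = 0.7893
  β = 0.7893: g = -0.00011, g' = -0.4835 → β = 0.7891
Converged at β = 0.7891.
Compositions from xᵢ = zᵢ/(1+β(Kᵢ−1)), yᵢ = Kᵢxᵢ:
  acetone: x = 0.1228, y = 0.3045
  THF: x = 0.0507, y = 0.1146
  2-propanol: x = 0.1627, y = 0.2310
  1-propanol: x = 0.1742, y = 0.1394
  n-octane: x = 0.4896, y = 0.2105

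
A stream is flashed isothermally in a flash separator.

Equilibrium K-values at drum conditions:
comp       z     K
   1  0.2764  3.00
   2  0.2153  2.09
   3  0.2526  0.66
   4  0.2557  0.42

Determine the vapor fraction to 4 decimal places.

ψ = 0.7019

Material balance + equilibrium reduce to Σ zᵢ(Kᵢ−1)/(1+ψ(Kᵢ−1)) = 0.
g(0) = ΣzᵢKᵢ − 1 = 0.5533 and g(1) = 1 − Σzᵢ/Kᵢ = -0.1867, so a root lies in (0, 1).
Iterate (Newton) starting at ψ = 0.5:
  ψ = 0.5000: g = 0.11594, g' = -0.5966 → ψ = 0.6943
  ψ = 0.6943: g = 0.00428, g' = -0.5678 → ψ = 0.7019
Converged at ψ = 0.7019.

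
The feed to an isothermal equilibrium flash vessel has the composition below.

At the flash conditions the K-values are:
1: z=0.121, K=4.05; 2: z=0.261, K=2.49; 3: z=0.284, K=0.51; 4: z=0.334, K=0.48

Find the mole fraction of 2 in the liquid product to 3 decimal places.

Iterate (Newton) starting at β = 0.52:
  β = 0.520: g = -0.0630, g' = -0.645 → β = 0.422
  β = 0.422: g = 0.0019, g' = -0.690 → β = 0.425
Converged at β = 0.425.
Compositions from xᵢ = zᵢ/(1+β(Kᵢ−1)), yᵢ = Kᵢxᵢ:
  1: x = 0.053, y = 0.213
  2: x = 0.160, y = 0.398
  3: x = 0.359, y = 0.183
  4: x = 0.429, y = 0.206

x_2 = 0.160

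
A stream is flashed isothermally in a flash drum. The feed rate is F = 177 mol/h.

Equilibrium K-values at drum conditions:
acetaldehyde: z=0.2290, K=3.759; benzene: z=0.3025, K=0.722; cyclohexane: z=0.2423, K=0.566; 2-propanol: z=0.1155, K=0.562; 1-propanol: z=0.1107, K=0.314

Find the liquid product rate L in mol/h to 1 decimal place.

L = 128.9 mol/h

Rachford–Rice: g(β) = Σ zᵢ(Kᵢ−1)/(1+β(Kᵢ−1)) = 0.
Feasibility: ΣzᵢKᵢ = 1.3160, Σzᵢ/Kᵢ = 1.4661 — both > 1, two phases present.
Iterate (Newton) starting at β = 0.5:
  β = 0.5000: g = -0.14681, g' = -0.5709 → β = 0.2428
  β = 0.2428: g = 0.02288, g' = -0.8117 → β = 0.2710
  β = 0.2710: g = 0.00069, g' = -0.7638 → β = 0.2719
Converged at β = 0.2719.
Then V = β·F = 0.2719·177 = 48.1 mol/h and L = F − V = 128.9 mol/h.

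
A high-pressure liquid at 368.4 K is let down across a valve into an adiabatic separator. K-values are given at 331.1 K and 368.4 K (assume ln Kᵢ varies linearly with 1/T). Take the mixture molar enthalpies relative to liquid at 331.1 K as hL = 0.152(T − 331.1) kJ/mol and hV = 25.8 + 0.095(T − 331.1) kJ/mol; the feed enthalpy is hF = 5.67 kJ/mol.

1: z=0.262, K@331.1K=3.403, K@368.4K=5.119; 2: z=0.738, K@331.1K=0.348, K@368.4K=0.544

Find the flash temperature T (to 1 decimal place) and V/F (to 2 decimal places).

Adiabatic flash: solve Rachford–Rice at each trial T, then check hF = ψ·hV(T) + (1−ψ)·hL(T).
  T = 331.1 K: K = (3.403, 0.348), RR gives ψ = 0.095, H_out = 2.444 kJ/mol
  T = 368.4 K: K = (5.119, 0.544), RR gives ψ = 0.395, H_out = 15.030 kJ/mol
  T = 349.8 K: K = (4.222, 0.441), RR gives ψ = 0.239, H_out = 8.760 kJ/mol
  T = 340.5 K: K = (3.804, 0.393), RR gives ψ = 0.168, H_out = 5.685 kJ/mol
  T = 335.8 K: K = (3.601, 0.370), RR gives ψ = 0.132, H_out = 4.090 kJ/mol
  T = 338.1 K: K = (3.699, 0.381), RR gives ψ = 0.150, H_out = 4.876 kJ/mol
Linear interpolation between T = 338.1 (H_out = 4.876) and T = 340.5 (H_out = 5.685) on hF = 5.67 gives T ≈ 340.5 K, at which ψ = 0.17.

T = 340.5 K, V/F = 0.17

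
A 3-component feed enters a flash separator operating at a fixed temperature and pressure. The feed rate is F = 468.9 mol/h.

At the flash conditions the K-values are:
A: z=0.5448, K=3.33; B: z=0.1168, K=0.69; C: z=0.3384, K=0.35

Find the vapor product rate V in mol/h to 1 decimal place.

V = 344.6 mol/h

Material balance + equilibrium reduce to Σ zᵢ(Kᵢ−1)/(1+ψ(Kᵢ−1)) = 0.
Check two-phase: ΣzᵢKᵢ = 2.0132 > 1 and Σzᵢ/Kᵢ = 1.2997 > 1, so g(0) = 1.0132 > 0 and g(1) = -0.2997 < 0.
Newton–Raphson from ψ = 0.34:
  ψ = 0.3400: g = 0.38545, g' = -1.1705 → ψ = 0.6693
  ψ = 0.6693: g = 0.06091, g' = -0.9173 → ψ = 0.7357
  ψ = 0.7357: g = -0.00078, g' = -0.9455 → ψ = 0.7349
Converged at ψ = 0.7349.
Then V = ψ·F = 0.7349·468.9 = 344.6 mol/h and L = F − V = 124.3 mol/h.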